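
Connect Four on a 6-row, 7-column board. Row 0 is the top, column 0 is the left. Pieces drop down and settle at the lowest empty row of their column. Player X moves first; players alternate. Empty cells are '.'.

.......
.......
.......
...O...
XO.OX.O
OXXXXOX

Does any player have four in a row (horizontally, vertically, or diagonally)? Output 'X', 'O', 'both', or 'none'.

X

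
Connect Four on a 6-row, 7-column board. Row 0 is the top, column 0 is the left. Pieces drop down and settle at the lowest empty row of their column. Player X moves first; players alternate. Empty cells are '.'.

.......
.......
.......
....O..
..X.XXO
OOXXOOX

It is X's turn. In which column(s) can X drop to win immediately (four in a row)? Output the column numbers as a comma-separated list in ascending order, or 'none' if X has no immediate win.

Answer: 3

Derivation:
col 0: drop X → no win
col 1: drop X → no win
col 2: drop X → no win
col 3: drop X → WIN!
col 4: drop X → no win
col 5: drop X → no win
col 6: drop X → no win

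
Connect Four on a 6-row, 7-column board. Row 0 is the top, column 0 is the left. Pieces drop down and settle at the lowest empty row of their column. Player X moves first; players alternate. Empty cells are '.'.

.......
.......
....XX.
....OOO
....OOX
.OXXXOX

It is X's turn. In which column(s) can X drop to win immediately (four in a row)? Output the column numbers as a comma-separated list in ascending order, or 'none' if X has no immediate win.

col 0: drop X → no win
col 1: drop X → no win
col 2: drop X → no win
col 3: drop X → no win
col 4: drop X → no win
col 5: drop X → no win
col 6: drop X → no win

Answer: none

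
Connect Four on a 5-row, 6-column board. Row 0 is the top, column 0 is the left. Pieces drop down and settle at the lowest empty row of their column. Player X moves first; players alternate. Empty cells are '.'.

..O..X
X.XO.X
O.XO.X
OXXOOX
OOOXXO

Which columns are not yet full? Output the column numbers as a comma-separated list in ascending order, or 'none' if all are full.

Answer: 0,1,3,4

Derivation:
col 0: top cell = '.' → open
col 1: top cell = '.' → open
col 2: top cell = 'O' → FULL
col 3: top cell = '.' → open
col 4: top cell = '.' → open
col 5: top cell = 'X' → FULL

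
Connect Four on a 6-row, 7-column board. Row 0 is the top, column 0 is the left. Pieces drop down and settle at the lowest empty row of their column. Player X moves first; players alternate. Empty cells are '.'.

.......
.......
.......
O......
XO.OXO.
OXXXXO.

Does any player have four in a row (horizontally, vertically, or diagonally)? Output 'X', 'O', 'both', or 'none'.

X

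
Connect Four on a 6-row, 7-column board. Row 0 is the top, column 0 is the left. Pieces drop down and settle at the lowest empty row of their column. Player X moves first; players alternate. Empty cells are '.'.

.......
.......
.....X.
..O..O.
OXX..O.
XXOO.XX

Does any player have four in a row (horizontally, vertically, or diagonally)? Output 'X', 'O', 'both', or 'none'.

none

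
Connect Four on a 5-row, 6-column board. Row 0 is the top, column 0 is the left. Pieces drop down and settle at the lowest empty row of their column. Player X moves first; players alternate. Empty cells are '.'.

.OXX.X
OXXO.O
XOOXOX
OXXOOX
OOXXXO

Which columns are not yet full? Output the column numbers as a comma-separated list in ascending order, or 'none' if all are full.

Answer: 0,4

Derivation:
col 0: top cell = '.' → open
col 1: top cell = 'O' → FULL
col 2: top cell = 'X' → FULL
col 3: top cell = 'X' → FULL
col 4: top cell = '.' → open
col 5: top cell = 'X' → FULL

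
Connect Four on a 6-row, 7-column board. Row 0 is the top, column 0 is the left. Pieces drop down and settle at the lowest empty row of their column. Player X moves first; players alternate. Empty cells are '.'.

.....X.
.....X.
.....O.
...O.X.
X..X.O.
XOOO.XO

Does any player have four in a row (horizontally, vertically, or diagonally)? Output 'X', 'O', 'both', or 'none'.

none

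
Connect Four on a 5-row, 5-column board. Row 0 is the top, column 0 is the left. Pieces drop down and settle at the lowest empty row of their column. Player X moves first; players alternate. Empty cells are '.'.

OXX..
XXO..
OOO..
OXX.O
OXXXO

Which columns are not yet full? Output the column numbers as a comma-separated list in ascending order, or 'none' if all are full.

col 0: top cell = 'O' → FULL
col 1: top cell = 'X' → FULL
col 2: top cell = 'X' → FULL
col 3: top cell = '.' → open
col 4: top cell = '.' → open

Answer: 3,4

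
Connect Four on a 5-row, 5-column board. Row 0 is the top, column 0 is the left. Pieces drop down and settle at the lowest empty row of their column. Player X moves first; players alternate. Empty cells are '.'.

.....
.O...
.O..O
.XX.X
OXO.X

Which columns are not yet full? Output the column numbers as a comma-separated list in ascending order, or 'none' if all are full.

Answer: 0,1,2,3,4

Derivation:
col 0: top cell = '.' → open
col 1: top cell = '.' → open
col 2: top cell = '.' → open
col 3: top cell = '.' → open
col 4: top cell = '.' → open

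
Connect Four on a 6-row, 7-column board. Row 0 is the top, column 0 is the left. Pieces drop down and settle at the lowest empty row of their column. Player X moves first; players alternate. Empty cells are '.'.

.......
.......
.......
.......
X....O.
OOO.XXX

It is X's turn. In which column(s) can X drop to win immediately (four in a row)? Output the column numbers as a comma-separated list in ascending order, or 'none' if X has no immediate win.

col 0: drop X → no win
col 1: drop X → no win
col 2: drop X → no win
col 3: drop X → WIN!
col 4: drop X → no win
col 5: drop X → no win
col 6: drop X → no win

Answer: 3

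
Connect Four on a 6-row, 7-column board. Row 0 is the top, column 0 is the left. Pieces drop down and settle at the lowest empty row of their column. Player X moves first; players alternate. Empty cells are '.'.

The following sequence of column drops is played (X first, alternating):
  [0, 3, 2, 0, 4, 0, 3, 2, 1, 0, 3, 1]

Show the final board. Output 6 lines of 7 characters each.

Move 1: X drops in col 0, lands at row 5
Move 2: O drops in col 3, lands at row 5
Move 3: X drops in col 2, lands at row 5
Move 4: O drops in col 0, lands at row 4
Move 5: X drops in col 4, lands at row 5
Move 6: O drops in col 0, lands at row 3
Move 7: X drops in col 3, lands at row 4
Move 8: O drops in col 2, lands at row 4
Move 9: X drops in col 1, lands at row 5
Move 10: O drops in col 0, lands at row 2
Move 11: X drops in col 3, lands at row 3
Move 12: O drops in col 1, lands at row 4

Answer: .......
.......
O......
O..X...
OOOX...
XXXOX..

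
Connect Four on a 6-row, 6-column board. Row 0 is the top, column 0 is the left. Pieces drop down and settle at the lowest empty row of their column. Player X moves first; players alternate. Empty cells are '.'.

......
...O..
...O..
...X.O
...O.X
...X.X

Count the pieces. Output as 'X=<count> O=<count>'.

X=4 O=4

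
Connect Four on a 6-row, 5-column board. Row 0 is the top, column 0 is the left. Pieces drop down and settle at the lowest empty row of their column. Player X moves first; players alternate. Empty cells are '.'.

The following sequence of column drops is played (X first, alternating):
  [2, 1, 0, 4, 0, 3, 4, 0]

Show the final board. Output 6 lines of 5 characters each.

Answer: .....
.....
.....
O....
X...X
XOXOO

Derivation:
Move 1: X drops in col 2, lands at row 5
Move 2: O drops in col 1, lands at row 5
Move 3: X drops in col 0, lands at row 5
Move 4: O drops in col 4, lands at row 5
Move 5: X drops in col 0, lands at row 4
Move 6: O drops in col 3, lands at row 5
Move 7: X drops in col 4, lands at row 4
Move 8: O drops in col 0, lands at row 3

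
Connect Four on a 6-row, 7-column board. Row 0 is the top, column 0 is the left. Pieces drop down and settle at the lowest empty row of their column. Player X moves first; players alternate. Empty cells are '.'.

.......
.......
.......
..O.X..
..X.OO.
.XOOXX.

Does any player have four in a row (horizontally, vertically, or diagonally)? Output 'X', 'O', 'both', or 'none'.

none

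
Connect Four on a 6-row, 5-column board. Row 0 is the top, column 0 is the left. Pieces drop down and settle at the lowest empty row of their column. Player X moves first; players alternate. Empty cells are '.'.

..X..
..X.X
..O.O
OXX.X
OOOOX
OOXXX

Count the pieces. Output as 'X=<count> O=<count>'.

X=10 O=9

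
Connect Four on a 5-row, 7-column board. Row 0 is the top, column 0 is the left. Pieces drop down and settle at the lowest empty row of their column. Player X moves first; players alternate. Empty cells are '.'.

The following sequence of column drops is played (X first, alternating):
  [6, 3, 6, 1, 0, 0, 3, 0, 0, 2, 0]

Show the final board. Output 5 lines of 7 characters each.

Move 1: X drops in col 6, lands at row 4
Move 2: O drops in col 3, lands at row 4
Move 3: X drops in col 6, lands at row 3
Move 4: O drops in col 1, lands at row 4
Move 5: X drops in col 0, lands at row 4
Move 6: O drops in col 0, lands at row 3
Move 7: X drops in col 3, lands at row 3
Move 8: O drops in col 0, lands at row 2
Move 9: X drops in col 0, lands at row 1
Move 10: O drops in col 2, lands at row 4
Move 11: X drops in col 0, lands at row 0

Answer: X......
X......
O......
O..X..X
XOOO..X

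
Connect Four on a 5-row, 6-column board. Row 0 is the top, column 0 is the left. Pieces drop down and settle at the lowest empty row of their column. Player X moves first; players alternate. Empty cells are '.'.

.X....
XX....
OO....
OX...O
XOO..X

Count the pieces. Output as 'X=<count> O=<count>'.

X=6 O=6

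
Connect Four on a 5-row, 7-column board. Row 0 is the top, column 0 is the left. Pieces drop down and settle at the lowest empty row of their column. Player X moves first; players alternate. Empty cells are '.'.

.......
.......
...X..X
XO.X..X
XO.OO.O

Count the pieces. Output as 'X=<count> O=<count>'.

X=6 O=5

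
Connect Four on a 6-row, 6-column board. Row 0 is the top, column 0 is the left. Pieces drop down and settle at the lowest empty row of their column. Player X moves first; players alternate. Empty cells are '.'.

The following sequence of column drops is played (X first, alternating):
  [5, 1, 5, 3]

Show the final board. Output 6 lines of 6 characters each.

Answer: ......
......
......
......
.....X
.O.O.X

Derivation:
Move 1: X drops in col 5, lands at row 5
Move 2: O drops in col 1, lands at row 5
Move 3: X drops in col 5, lands at row 4
Move 4: O drops in col 3, lands at row 5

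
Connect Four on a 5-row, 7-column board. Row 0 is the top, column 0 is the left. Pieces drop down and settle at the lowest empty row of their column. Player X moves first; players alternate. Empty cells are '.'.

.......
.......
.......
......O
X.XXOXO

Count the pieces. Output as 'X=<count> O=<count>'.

X=4 O=3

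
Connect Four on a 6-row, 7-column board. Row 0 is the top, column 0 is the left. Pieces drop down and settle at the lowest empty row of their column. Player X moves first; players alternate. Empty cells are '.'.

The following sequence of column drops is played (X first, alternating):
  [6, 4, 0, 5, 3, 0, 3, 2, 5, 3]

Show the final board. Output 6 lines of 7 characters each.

Move 1: X drops in col 6, lands at row 5
Move 2: O drops in col 4, lands at row 5
Move 3: X drops in col 0, lands at row 5
Move 4: O drops in col 5, lands at row 5
Move 5: X drops in col 3, lands at row 5
Move 6: O drops in col 0, lands at row 4
Move 7: X drops in col 3, lands at row 4
Move 8: O drops in col 2, lands at row 5
Move 9: X drops in col 5, lands at row 4
Move 10: O drops in col 3, lands at row 3

Answer: .......
.......
.......
...O...
O..X.X.
X.OXOOX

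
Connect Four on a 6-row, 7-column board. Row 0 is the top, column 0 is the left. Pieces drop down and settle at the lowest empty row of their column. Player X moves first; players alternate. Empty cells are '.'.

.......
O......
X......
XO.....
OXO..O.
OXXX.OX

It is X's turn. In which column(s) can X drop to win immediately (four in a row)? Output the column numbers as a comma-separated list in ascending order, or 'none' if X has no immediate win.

col 0: drop X → no win
col 1: drop X → no win
col 2: drop X → no win
col 3: drop X → no win
col 4: drop X → WIN!
col 5: drop X → no win
col 6: drop X → no win

Answer: 4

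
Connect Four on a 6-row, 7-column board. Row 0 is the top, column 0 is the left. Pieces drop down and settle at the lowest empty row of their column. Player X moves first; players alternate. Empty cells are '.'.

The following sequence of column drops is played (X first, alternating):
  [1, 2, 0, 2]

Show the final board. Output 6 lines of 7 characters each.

Answer: .......
.......
.......
.......
..O....
XXO....

Derivation:
Move 1: X drops in col 1, lands at row 5
Move 2: O drops in col 2, lands at row 5
Move 3: X drops in col 0, lands at row 5
Move 4: O drops in col 2, lands at row 4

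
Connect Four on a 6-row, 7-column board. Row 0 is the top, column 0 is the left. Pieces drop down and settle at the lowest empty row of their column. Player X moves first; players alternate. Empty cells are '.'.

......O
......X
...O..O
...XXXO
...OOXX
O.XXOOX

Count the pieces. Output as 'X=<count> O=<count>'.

X=9 O=9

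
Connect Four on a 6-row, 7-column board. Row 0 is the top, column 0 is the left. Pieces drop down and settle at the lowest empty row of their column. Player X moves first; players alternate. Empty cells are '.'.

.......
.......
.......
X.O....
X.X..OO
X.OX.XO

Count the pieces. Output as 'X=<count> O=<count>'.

X=6 O=5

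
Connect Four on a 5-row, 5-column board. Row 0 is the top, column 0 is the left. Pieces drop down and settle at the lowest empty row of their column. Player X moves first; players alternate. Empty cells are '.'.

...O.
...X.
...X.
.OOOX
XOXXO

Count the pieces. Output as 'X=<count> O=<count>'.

X=6 O=6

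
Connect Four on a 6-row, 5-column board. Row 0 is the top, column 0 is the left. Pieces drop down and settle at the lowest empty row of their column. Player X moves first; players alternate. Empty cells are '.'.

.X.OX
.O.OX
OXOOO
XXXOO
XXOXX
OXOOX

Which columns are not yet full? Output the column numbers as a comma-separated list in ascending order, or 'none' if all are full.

col 0: top cell = '.' → open
col 1: top cell = 'X' → FULL
col 2: top cell = '.' → open
col 3: top cell = 'O' → FULL
col 4: top cell = 'X' → FULL

Answer: 0,2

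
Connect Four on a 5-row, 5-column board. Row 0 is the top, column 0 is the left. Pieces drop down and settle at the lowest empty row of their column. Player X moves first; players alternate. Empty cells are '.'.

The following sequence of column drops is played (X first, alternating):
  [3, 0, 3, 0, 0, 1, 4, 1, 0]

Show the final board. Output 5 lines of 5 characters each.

Move 1: X drops in col 3, lands at row 4
Move 2: O drops in col 0, lands at row 4
Move 3: X drops in col 3, lands at row 3
Move 4: O drops in col 0, lands at row 3
Move 5: X drops in col 0, lands at row 2
Move 6: O drops in col 1, lands at row 4
Move 7: X drops in col 4, lands at row 4
Move 8: O drops in col 1, lands at row 3
Move 9: X drops in col 0, lands at row 1

Answer: .....
X....
X....
OO.X.
OO.XX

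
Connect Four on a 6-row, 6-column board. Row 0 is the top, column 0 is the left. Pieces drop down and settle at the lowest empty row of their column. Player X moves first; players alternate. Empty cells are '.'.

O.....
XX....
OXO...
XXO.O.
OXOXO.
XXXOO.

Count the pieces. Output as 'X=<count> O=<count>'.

X=10 O=10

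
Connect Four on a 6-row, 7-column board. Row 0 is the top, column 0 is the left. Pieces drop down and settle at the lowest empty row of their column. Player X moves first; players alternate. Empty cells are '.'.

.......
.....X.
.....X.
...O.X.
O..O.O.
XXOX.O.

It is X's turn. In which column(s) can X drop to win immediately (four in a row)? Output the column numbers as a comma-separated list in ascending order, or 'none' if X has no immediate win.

col 0: drop X → no win
col 1: drop X → no win
col 2: drop X → no win
col 3: drop X → no win
col 4: drop X → no win
col 5: drop X → WIN!
col 6: drop X → no win

Answer: 5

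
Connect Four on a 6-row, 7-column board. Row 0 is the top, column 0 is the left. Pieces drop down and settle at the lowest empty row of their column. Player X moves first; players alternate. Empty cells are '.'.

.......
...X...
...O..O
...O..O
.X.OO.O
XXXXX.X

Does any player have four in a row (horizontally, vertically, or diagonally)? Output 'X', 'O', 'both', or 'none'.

X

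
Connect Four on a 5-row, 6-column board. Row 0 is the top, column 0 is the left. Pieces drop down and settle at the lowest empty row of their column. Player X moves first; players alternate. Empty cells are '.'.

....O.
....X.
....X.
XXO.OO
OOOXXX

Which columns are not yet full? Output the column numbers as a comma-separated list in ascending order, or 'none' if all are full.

col 0: top cell = '.' → open
col 1: top cell = '.' → open
col 2: top cell = '.' → open
col 3: top cell = '.' → open
col 4: top cell = 'O' → FULL
col 5: top cell = '.' → open

Answer: 0,1,2,3,5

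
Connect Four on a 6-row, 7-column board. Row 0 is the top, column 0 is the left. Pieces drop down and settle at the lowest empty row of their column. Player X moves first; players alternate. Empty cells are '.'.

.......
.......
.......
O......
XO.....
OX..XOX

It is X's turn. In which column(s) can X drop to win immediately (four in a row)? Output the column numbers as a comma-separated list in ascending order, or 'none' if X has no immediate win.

Answer: none

Derivation:
col 0: drop X → no win
col 1: drop X → no win
col 2: drop X → no win
col 3: drop X → no win
col 4: drop X → no win
col 5: drop X → no win
col 6: drop X → no win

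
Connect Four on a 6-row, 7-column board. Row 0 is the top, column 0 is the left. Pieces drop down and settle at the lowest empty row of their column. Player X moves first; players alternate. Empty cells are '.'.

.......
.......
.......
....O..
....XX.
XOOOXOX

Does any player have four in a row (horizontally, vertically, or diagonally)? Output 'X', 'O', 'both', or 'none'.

none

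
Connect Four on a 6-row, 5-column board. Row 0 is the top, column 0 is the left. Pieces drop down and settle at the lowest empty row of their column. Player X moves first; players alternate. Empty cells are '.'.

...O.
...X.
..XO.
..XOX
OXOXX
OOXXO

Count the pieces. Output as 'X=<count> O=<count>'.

X=9 O=8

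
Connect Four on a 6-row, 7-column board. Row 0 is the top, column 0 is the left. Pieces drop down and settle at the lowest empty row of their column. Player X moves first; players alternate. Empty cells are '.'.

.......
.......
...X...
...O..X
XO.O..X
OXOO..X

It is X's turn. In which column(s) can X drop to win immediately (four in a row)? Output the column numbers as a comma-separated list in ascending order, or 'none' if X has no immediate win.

Answer: 6

Derivation:
col 0: drop X → no win
col 1: drop X → no win
col 2: drop X → no win
col 3: drop X → no win
col 4: drop X → no win
col 5: drop X → no win
col 6: drop X → WIN!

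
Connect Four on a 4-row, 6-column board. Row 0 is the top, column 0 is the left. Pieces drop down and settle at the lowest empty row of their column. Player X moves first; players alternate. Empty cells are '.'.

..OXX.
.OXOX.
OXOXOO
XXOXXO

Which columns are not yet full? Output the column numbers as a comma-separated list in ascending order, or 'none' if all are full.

Answer: 0,1,5

Derivation:
col 0: top cell = '.' → open
col 1: top cell = '.' → open
col 2: top cell = 'O' → FULL
col 3: top cell = 'X' → FULL
col 4: top cell = 'X' → FULL
col 5: top cell = '.' → open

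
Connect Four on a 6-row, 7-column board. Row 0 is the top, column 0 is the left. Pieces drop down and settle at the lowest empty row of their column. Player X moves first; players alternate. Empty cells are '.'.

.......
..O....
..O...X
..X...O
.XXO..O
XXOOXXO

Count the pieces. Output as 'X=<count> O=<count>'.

X=8 O=8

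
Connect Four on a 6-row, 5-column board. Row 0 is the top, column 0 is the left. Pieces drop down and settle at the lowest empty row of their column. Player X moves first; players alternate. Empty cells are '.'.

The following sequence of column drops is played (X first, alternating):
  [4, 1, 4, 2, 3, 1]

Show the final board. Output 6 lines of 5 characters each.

Move 1: X drops in col 4, lands at row 5
Move 2: O drops in col 1, lands at row 5
Move 3: X drops in col 4, lands at row 4
Move 4: O drops in col 2, lands at row 5
Move 5: X drops in col 3, lands at row 5
Move 6: O drops in col 1, lands at row 4

Answer: .....
.....
.....
.....
.O..X
.OOXX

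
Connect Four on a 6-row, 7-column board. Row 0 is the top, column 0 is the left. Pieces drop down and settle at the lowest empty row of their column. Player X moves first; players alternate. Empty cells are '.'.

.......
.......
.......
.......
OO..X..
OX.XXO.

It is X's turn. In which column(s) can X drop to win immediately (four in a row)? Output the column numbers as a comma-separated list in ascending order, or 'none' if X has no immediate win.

col 0: drop X → no win
col 1: drop X → no win
col 2: drop X → WIN!
col 3: drop X → no win
col 4: drop X → no win
col 5: drop X → no win
col 6: drop X → no win

Answer: 2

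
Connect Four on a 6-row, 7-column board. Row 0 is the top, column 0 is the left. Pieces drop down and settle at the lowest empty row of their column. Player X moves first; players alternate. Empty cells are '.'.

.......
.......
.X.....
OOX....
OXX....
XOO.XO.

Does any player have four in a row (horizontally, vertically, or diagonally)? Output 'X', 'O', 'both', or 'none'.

none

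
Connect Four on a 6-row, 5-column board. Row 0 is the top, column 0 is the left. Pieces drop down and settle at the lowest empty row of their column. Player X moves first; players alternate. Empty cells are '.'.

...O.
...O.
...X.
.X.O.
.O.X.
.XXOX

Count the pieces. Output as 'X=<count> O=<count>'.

X=6 O=5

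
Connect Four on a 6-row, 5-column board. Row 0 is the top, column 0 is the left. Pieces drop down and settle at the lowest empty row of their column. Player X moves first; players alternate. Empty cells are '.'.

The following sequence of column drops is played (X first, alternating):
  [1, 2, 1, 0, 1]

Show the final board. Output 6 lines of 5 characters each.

Answer: .....
.....
.....
.X...
.X...
OXO..

Derivation:
Move 1: X drops in col 1, lands at row 5
Move 2: O drops in col 2, lands at row 5
Move 3: X drops in col 1, lands at row 4
Move 4: O drops in col 0, lands at row 5
Move 5: X drops in col 1, lands at row 3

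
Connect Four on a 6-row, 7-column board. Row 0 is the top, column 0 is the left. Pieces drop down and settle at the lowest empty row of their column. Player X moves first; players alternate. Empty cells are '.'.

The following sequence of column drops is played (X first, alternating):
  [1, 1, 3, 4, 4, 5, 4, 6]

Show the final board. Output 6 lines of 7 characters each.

Answer: .......
.......
.......
....X..
.O..X..
.X.XOOO

Derivation:
Move 1: X drops in col 1, lands at row 5
Move 2: O drops in col 1, lands at row 4
Move 3: X drops in col 3, lands at row 5
Move 4: O drops in col 4, lands at row 5
Move 5: X drops in col 4, lands at row 4
Move 6: O drops in col 5, lands at row 5
Move 7: X drops in col 4, lands at row 3
Move 8: O drops in col 6, lands at row 5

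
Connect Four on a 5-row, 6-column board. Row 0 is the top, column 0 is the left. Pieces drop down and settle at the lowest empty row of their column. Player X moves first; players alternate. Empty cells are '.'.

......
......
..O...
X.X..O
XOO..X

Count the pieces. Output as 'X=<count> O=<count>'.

X=4 O=4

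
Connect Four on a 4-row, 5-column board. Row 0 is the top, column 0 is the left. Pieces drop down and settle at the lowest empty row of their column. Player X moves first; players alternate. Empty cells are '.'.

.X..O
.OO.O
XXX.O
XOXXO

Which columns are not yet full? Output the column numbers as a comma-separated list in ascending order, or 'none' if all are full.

col 0: top cell = '.' → open
col 1: top cell = 'X' → FULL
col 2: top cell = '.' → open
col 3: top cell = '.' → open
col 4: top cell = 'O' → FULL

Answer: 0,2,3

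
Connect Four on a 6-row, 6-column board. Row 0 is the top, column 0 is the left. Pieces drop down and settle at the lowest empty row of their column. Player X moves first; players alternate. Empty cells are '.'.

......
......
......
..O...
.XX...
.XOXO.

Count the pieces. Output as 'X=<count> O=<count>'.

X=4 O=3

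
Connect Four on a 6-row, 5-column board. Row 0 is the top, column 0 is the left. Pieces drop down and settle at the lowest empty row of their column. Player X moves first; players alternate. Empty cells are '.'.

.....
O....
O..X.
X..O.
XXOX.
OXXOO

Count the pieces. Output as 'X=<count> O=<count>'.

X=7 O=7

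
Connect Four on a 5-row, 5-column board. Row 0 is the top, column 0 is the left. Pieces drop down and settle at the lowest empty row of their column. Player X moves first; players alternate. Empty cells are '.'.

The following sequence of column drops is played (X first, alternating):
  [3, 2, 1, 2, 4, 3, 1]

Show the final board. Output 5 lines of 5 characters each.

Answer: .....
.....
.....
.XOO.
.XOXX

Derivation:
Move 1: X drops in col 3, lands at row 4
Move 2: O drops in col 2, lands at row 4
Move 3: X drops in col 1, lands at row 4
Move 4: O drops in col 2, lands at row 3
Move 5: X drops in col 4, lands at row 4
Move 6: O drops in col 3, lands at row 3
Move 7: X drops in col 1, lands at row 3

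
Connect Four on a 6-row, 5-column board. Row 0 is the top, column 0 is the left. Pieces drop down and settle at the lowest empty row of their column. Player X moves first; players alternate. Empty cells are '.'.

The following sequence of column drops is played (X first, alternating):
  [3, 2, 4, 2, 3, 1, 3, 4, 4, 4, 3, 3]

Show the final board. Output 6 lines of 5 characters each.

Move 1: X drops in col 3, lands at row 5
Move 2: O drops in col 2, lands at row 5
Move 3: X drops in col 4, lands at row 5
Move 4: O drops in col 2, lands at row 4
Move 5: X drops in col 3, lands at row 4
Move 6: O drops in col 1, lands at row 5
Move 7: X drops in col 3, lands at row 3
Move 8: O drops in col 4, lands at row 4
Move 9: X drops in col 4, lands at row 3
Move 10: O drops in col 4, lands at row 2
Move 11: X drops in col 3, lands at row 2
Move 12: O drops in col 3, lands at row 1

Answer: .....
...O.
...XO
...XX
..OXO
.OOXX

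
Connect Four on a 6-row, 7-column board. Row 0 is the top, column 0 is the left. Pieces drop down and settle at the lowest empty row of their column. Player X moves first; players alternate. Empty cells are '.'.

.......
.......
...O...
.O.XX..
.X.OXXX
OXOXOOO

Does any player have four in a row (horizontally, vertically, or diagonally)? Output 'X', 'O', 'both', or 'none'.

none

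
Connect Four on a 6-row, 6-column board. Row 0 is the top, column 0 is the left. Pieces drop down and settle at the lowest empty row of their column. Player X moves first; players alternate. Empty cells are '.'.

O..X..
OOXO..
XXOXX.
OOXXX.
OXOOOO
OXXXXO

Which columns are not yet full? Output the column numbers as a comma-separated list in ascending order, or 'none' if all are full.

Answer: 1,2,4,5

Derivation:
col 0: top cell = 'O' → FULL
col 1: top cell = '.' → open
col 2: top cell = '.' → open
col 3: top cell = 'X' → FULL
col 4: top cell = '.' → open
col 5: top cell = '.' → open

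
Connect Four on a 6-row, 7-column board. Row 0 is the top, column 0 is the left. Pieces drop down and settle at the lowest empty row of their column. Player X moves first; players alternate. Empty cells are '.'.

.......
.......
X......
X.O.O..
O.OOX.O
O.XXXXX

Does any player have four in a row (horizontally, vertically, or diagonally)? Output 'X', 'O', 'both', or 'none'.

X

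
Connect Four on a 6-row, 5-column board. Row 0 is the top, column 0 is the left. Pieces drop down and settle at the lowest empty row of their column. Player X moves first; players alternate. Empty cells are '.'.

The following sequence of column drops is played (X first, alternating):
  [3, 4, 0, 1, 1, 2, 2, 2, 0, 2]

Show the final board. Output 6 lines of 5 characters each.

Answer: .....
.....
..O..
..O..
XXX..
XOOXO

Derivation:
Move 1: X drops in col 3, lands at row 5
Move 2: O drops in col 4, lands at row 5
Move 3: X drops in col 0, lands at row 5
Move 4: O drops in col 1, lands at row 5
Move 5: X drops in col 1, lands at row 4
Move 6: O drops in col 2, lands at row 5
Move 7: X drops in col 2, lands at row 4
Move 8: O drops in col 2, lands at row 3
Move 9: X drops in col 0, lands at row 4
Move 10: O drops in col 2, lands at row 2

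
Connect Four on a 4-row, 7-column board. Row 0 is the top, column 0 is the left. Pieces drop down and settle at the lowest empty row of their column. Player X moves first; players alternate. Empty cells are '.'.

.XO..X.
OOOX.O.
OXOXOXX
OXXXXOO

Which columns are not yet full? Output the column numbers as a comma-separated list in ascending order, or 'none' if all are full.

Answer: 0,3,4,6

Derivation:
col 0: top cell = '.' → open
col 1: top cell = 'X' → FULL
col 2: top cell = 'O' → FULL
col 3: top cell = '.' → open
col 4: top cell = '.' → open
col 5: top cell = 'X' → FULL
col 6: top cell = '.' → open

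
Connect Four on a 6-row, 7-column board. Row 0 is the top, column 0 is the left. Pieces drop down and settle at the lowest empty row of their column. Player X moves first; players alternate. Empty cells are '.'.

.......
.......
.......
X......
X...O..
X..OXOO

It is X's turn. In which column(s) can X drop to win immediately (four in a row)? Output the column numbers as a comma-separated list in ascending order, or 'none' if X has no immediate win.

col 0: drop X → WIN!
col 1: drop X → no win
col 2: drop X → no win
col 3: drop X → no win
col 4: drop X → no win
col 5: drop X → no win
col 6: drop X → no win

Answer: 0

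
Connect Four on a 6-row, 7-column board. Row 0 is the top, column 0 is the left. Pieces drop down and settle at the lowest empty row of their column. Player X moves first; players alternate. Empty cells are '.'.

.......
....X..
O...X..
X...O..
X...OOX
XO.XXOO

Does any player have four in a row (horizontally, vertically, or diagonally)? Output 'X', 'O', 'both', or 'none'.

none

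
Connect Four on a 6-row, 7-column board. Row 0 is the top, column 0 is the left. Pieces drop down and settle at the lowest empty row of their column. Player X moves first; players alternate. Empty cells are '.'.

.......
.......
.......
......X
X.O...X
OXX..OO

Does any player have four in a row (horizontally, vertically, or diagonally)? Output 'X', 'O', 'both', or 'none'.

none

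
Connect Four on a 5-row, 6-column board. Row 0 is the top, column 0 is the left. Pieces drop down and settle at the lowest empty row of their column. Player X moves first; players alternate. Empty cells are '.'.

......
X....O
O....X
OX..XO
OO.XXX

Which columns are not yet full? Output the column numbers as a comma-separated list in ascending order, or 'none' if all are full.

col 0: top cell = '.' → open
col 1: top cell = '.' → open
col 2: top cell = '.' → open
col 3: top cell = '.' → open
col 4: top cell = '.' → open
col 5: top cell = '.' → open

Answer: 0,1,2,3,4,5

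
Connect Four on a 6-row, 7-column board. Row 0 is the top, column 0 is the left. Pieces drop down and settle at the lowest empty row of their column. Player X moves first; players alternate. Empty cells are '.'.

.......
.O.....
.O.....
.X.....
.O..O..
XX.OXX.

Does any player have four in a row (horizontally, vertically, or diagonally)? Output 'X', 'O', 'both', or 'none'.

none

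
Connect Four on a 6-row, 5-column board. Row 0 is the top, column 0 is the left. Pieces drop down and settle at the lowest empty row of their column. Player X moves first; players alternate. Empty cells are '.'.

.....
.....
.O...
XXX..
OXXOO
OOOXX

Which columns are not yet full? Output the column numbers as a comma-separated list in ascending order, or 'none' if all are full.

col 0: top cell = '.' → open
col 1: top cell = '.' → open
col 2: top cell = '.' → open
col 3: top cell = '.' → open
col 4: top cell = '.' → open

Answer: 0,1,2,3,4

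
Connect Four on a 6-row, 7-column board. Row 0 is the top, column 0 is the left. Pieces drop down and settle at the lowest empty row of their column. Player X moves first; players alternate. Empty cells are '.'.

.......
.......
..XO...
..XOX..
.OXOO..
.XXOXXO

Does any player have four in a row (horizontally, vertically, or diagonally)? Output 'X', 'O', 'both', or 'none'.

both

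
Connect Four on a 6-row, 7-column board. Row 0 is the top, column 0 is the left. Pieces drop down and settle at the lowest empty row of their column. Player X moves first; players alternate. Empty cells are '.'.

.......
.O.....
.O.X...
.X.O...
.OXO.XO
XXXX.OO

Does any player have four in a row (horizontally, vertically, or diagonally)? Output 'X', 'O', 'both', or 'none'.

X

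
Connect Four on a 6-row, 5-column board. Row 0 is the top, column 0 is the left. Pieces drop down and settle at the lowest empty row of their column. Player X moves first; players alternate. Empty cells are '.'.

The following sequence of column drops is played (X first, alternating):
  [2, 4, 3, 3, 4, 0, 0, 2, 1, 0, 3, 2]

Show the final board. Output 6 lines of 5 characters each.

Answer: .....
.....
.....
O.OX.
X.OOX
OXXXO

Derivation:
Move 1: X drops in col 2, lands at row 5
Move 2: O drops in col 4, lands at row 5
Move 3: X drops in col 3, lands at row 5
Move 4: O drops in col 3, lands at row 4
Move 5: X drops in col 4, lands at row 4
Move 6: O drops in col 0, lands at row 5
Move 7: X drops in col 0, lands at row 4
Move 8: O drops in col 2, lands at row 4
Move 9: X drops in col 1, lands at row 5
Move 10: O drops in col 0, lands at row 3
Move 11: X drops in col 3, lands at row 3
Move 12: O drops in col 2, lands at row 3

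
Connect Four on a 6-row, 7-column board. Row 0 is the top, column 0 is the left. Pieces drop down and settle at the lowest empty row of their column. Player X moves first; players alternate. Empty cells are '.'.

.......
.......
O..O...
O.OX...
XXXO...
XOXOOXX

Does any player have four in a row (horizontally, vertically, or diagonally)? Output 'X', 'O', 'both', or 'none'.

none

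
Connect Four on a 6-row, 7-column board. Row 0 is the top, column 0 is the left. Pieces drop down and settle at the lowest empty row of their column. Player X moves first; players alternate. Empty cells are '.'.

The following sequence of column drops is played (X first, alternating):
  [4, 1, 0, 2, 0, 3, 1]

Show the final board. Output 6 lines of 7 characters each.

Answer: .......
.......
.......
.......
XX.....
XOOOX..

Derivation:
Move 1: X drops in col 4, lands at row 5
Move 2: O drops in col 1, lands at row 5
Move 3: X drops in col 0, lands at row 5
Move 4: O drops in col 2, lands at row 5
Move 5: X drops in col 0, lands at row 4
Move 6: O drops in col 3, lands at row 5
Move 7: X drops in col 1, lands at row 4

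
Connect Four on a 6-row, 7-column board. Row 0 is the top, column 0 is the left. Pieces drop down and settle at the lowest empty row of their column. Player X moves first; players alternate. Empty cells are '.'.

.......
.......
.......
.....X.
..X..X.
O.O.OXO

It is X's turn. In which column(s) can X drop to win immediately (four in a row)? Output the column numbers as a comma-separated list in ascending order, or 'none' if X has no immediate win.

Answer: 5

Derivation:
col 0: drop X → no win
col 1: drop X → no win
col 2: drop X → no win
col 3: drop X → no win
col 4: drop X → no win
col 5: drop X → WIN!
col 6: drop X → no win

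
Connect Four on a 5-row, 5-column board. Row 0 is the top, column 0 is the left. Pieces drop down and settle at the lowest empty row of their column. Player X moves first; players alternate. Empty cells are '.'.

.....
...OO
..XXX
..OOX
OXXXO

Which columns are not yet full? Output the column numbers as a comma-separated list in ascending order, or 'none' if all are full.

Answer: 0,1,2,3,4

Derivation:
col 0: top cell = '.' → open
col 1: top cell = '.' → open
col 2: top cell = '.' → open
col 3: top cell = '.' → open
col 4: top cell = '.' → open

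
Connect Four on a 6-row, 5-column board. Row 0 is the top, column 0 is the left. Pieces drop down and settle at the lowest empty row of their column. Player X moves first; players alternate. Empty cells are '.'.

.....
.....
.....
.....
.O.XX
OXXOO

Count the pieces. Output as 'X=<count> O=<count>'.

X=4 O=4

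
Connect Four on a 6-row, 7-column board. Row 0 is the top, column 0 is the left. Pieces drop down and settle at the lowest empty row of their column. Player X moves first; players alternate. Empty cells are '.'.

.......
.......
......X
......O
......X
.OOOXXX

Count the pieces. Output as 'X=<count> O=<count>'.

X=5 O=4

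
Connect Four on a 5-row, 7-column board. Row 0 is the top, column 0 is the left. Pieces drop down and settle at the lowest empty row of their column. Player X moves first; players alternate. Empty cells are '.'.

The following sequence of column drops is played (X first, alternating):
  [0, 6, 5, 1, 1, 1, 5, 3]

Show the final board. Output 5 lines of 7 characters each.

Answer: .......
.......
.O.....
.X...X.
XO.O.XO

Derivation:
Move 1: X drops in col 0, lands at row 4
Move 2: O drops in col 6, lands at row 4
Move 3: X drops in col 5, lands at row 4
Move 4: O drops in col 1, lands at row 4
Move 5: X drops in col 1, lands at row 3
Move 6: O drops in col 1, lands at row 2
Move 7: X drops in col 5, lands at row 3
Move 8: O drops in col 3, lands at row 4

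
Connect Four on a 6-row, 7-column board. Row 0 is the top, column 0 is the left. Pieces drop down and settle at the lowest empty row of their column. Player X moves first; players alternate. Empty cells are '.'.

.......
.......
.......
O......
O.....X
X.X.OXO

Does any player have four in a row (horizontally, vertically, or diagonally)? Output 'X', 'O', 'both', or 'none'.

none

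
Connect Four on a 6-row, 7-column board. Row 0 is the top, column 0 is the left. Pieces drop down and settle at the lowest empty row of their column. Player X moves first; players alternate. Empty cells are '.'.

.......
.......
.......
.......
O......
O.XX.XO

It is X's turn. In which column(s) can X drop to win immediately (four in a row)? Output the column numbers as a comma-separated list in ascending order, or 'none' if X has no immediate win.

col 0: drop X → no win
col 1: drop X → no win
col 2: drop X → no win
col 3: drop X → no win
col 4: drop X → WIN!
col 5: drop X → no win
col 6: drop X → no win

Answer: 4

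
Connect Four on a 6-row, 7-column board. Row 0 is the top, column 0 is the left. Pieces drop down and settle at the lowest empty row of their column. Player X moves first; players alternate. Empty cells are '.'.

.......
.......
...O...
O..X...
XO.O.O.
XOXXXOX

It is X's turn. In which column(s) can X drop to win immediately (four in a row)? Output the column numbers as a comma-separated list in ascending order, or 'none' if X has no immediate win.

Answer: none

Derivation:
col 0: drop X → no win
col 1: drop X → no win
col 2: drop X → no win
col 3: drop X → no win
col 4: drop X → no win
col 5: drop X → no win
col 6: drop X → no win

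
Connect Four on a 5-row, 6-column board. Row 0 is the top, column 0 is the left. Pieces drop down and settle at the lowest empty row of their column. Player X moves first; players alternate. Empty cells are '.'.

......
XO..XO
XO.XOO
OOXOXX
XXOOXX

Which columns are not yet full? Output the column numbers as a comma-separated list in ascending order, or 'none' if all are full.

Answer: 0,1,2,3,4,5

Derivation:
col 0: top cell = '.' → open
col 1: top cell = '.' → open
col 2: top cell = '.' → open
col 3: top cell = '.' → open
col 4: top cell = '.' → open
col 5: top cell = '.' → open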